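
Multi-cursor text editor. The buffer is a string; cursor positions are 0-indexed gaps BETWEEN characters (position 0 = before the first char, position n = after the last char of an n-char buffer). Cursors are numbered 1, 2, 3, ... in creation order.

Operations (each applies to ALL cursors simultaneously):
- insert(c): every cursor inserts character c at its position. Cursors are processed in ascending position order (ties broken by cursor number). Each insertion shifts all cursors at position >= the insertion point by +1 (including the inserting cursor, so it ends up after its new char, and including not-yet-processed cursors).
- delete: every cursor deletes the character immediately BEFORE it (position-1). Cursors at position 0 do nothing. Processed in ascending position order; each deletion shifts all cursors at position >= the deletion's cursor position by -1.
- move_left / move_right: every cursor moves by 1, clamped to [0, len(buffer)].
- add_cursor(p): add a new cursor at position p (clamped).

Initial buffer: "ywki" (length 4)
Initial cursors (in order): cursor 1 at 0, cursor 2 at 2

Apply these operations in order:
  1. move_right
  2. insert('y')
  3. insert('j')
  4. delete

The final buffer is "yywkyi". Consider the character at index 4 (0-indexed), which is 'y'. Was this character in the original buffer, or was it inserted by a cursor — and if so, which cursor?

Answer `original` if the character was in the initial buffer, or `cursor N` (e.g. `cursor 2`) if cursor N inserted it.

Answer: cursor 2

Derivation:
After op 1 (move_right): buffer="ywki" (len 4), cursors c1@1 c2@3, authorship ....
After op 2 (insert('y')): buffer="yywkyi" (len 6), cursors c1@2 c2@5, authorship .1..2.
After op 3 (insert('j')): buffer="yyjwkyji" (len 8), cursors c1@3 c2@7, authorship .11..22.
After op 4 (delete): buffer="yywkyi" (len 6), cursors c1@2 c2@5, authorship .1..2.
Authorship (.=original, N=cursor N): . 1 . . 2 .
Index 4: author = 2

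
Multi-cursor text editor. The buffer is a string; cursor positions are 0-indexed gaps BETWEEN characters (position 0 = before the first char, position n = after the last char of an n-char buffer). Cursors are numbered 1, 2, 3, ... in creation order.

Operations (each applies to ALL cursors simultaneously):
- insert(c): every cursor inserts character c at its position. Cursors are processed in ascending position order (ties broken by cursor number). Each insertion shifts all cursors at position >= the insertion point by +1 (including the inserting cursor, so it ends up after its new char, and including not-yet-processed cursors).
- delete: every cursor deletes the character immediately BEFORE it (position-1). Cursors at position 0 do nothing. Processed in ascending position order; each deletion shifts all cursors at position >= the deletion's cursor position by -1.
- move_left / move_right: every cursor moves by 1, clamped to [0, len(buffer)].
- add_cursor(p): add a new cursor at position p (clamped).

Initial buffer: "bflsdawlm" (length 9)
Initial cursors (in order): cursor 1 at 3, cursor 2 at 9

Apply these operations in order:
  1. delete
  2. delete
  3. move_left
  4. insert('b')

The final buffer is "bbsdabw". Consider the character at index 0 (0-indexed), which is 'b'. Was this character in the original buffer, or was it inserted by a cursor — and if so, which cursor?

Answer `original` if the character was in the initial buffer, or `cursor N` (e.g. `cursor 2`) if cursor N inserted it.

Answer: cursor 1

Derivation:
After op 1 (delete): buffer="bfsdawl" (len 7), cursors c1@2 c2@7, authorship .......
After op 2 (delete): buffer="bsdaw" (len 5), cursors c1@1 c2@5, authorship .....
After op 3 (move_left): buffer="bsdaw" (len 5), cursors c1@0 c2@4, authorship .....
After op 4 (insert('b')): buffer="bbsdabw" (len 7), cursors c1@1 c2@6, authorship 1....2.
Authorship (.=original, N=cursor N): 1 . . . . 2 .
Index 0: author = 1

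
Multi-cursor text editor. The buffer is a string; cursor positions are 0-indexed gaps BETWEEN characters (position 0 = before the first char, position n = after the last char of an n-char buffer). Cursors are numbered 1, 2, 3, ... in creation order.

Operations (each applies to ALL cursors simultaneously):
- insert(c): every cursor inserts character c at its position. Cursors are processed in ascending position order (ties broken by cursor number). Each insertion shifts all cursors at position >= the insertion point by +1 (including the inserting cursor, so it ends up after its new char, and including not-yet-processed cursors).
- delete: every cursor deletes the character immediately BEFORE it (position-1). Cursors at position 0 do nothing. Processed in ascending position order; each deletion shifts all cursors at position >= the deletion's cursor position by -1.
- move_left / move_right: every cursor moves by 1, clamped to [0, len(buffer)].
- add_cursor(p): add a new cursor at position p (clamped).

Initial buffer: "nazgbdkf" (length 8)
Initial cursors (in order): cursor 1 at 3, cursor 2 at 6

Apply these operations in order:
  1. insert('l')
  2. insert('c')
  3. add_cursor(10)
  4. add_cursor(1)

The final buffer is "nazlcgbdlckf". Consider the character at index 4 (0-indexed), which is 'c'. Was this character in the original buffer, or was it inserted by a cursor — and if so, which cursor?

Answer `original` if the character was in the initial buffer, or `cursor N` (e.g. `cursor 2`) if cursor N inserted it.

Answer: cursor 1

Derivation:
After op 1 (insert('l')): buffer="nazlgbdlkf" (len 10), cursors c1@4 c2@8, authorship ...1...2..
After op 2 (insert('c')): buffer="nazlcgbdlckf" (len 12), cursors c1@5 c2@10, authorship ...11...22..
After op 3 (add_cursor(10)): buffer="nazlcgbdlckf" (len 12), cursors c1@5 c2@10 c3@10, authorship ...11...22..
After op 4 (add_cursor(1)): buffer="nazlcgbdlckf" (len 12), cursors c4@1 c1@5 c2@10 c3@10, authorship ...11...22..
Authorship (.=original, N=cursor N): . . . 1 1 . . . 2 2 . .
Index 4: author = 1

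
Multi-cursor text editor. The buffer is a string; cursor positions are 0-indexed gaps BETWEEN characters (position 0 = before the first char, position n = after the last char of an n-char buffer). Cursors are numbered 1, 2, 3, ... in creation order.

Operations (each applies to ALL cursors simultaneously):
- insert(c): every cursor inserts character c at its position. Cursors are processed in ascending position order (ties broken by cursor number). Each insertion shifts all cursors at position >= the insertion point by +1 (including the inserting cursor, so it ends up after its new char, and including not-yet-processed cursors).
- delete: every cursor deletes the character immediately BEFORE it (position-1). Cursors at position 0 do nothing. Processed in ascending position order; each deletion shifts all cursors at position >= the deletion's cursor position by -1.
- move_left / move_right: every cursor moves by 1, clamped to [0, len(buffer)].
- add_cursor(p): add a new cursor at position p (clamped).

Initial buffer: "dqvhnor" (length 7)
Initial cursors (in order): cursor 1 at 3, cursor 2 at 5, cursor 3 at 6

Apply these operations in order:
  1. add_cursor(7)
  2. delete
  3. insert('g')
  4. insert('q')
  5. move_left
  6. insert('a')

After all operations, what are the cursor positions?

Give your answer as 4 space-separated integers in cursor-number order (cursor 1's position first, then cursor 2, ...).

Answer: 4 14 14 14

Derivation:
After op 1 (add_cursor(7)): buffer="dqvhnor" (len 7), cursors c1@3 c2@5 c3@6 c4@7, authorship .......
After op 2 (delete): buffer="dqh" (len 3), cursors c1@2 c2@3 c3@3 c4@3, authorship ...
After op 3 (insert('g')): buffer="dqghggg" (len 7), cursors c1@3 c2@7 c3@7 c4@7, authorship ..1.234
After op 4 (insert('q')): buffer="dqgqhgggqqq" (len 11), cursors c1@4 c2@11 c3@11 c4@11, authorship ..11.234234
After op 5 (move_left): buffer="dqgqhgggqqq" (len 11), cursors c1@3 c2@10 c3@10 c4@10, authorship ..11.234234
After op 6 (insert('a')): buffer="dqgaqhgggqqaaaq" (len 15), cursors c1@4 c2@14 c3@14 c4@14, authorship ..111.234232344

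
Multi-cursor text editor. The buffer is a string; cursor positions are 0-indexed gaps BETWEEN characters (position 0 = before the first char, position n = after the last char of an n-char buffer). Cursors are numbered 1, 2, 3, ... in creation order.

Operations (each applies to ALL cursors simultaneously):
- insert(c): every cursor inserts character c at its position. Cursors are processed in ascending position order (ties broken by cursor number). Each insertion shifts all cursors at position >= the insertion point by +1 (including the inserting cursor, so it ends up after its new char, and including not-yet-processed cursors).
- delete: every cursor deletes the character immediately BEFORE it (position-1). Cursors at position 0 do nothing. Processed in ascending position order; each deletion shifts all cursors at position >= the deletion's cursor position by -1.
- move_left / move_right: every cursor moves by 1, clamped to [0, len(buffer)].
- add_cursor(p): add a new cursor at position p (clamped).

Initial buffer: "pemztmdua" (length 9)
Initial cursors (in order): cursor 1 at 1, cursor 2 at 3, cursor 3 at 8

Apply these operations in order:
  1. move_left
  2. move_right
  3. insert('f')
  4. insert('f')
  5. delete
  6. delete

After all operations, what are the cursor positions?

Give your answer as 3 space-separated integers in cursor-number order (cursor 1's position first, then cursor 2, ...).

After op 1 (move_left): buffer="pemztmdua" (len 9), cursors c1@0 c2@2 c3@7, authorship .........
After op 2 (move_right): buffer="pemztmdua" (len 9), cursors c1@1 c2@3 c3@8, authorship .........
After op 3 (insert('f')): buffer="pfemfztmdufa" (len 12), cursors c1@2 c2@5 c3@11, authorship .1..2.....3.
After op 4 (insert('f')): buffer="pffemffztmduffa" (len 15), cursors c1@3 c2@7 c3@14, authorship .11..22.....33.
After op 5 (delete): buffer="pfemfztmdufa" (len 12), cursors c1@2 c2@5 c3@11, authorship .1..2.....3.
After op 6 (delete): buffer="pemztmdua" (len 9), cursors c1@1 c2@3 c3@8, authorship .........

Answer: 1 3 8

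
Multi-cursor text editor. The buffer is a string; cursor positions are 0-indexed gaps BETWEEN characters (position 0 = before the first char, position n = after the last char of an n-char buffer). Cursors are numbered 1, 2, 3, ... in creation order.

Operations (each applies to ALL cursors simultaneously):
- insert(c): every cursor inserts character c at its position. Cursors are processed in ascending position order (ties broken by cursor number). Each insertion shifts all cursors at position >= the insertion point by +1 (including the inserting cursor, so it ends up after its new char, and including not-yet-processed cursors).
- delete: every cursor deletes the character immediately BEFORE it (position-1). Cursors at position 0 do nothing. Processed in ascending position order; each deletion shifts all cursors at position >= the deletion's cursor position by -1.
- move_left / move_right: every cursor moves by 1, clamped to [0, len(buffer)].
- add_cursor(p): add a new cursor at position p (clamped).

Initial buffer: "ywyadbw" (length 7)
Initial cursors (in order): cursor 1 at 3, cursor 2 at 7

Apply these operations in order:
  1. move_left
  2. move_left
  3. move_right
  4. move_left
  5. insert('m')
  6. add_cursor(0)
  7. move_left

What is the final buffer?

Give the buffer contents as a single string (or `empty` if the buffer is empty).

After op 1 (move_left): buffer="ywyadbw" (len 7), cursors c1@2 c2@6, authorship .......
After op 2 (move_left): buffer="ywyadbw" (len 7), cursors c1@1 c2@5, authorship .......
After op 3 (move_right): buffer="ywyadbw" (len 7), cursors c1@2 c2@6, authorship .......
After op 4 (move_left): buffer="ywyadbw" (len 7), cursors c1@1 c2@5, authorship .......
After op 5 (insert('m')): buffer="ymwyadmbw" (len 9), cursors c1@2 c2@7, authorship .1....2..
After op 6 (add_cursor(0)): buffer="ymwyadmbw" (len 9), cursors c3@0 c1@2 c2@7, authorship .1....2..
After op 7 (move_left): buffer="ymwyadmbw" (len 9), cursors c3@0 c1@1 c2@6, authorship .1....2..

Answer: ymwyadmbw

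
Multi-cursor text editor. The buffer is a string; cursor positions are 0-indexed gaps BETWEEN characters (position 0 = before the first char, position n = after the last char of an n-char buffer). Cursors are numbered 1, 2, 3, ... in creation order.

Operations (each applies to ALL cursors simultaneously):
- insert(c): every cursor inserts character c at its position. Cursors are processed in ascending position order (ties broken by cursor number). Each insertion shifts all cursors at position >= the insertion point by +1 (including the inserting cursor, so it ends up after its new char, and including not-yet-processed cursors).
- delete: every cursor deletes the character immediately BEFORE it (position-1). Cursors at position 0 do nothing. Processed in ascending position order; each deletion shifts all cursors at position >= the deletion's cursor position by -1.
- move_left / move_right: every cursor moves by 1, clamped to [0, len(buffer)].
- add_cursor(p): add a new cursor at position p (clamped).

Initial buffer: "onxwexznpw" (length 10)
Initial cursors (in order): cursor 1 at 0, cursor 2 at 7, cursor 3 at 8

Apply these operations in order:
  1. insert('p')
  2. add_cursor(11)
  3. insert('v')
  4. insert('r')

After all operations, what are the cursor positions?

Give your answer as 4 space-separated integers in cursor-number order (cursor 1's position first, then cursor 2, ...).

After op 1 (insert('p')): buffer="ponxwexzpnppw" (len 13), cursors c1@1 c2@9 c3@11, authorship 1.......2.3..
After op 2 (add_cursor(11)): buffer="ponxwexzpnppw" (len 13), cursors c1@1 c2@9 c3@11 c4@11, authorship 1.......2.3..
After op 3 (insert('v')): buffer="pvonxwexzpvnpvvpw" (len 17), cursors c1@2 c2@11 c3@15 c4@15, authorship 11.......22.334..
After op 4 (insert('r')): buffer="pvronxwexzpvrnpvvrrpw" (len 21), cursors c1@3 c2@13 c3@19 c4@19, authorship 111.......222.33434..

Answer: 3 13 19 19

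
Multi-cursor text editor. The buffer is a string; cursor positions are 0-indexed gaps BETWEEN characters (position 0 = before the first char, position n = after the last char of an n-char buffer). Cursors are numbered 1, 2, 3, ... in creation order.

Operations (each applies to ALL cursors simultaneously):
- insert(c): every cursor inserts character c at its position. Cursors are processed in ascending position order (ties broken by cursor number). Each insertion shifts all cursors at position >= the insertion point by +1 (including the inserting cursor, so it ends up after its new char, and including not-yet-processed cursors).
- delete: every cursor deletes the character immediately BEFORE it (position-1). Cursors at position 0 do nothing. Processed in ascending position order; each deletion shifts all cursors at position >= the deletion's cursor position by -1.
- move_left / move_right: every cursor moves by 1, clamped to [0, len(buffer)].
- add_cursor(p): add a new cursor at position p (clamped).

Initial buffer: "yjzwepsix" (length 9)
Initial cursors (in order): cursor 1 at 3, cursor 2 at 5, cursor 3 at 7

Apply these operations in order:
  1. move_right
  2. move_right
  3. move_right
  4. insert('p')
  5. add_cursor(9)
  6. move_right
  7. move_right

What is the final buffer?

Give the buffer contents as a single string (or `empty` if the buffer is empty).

Answer: yjzweppsipxp

Derivation:
After op 1 (move_right): buffer="yjzwepsix" (len 9), cursors c1@4 c2@6 c3@8, authorship .........
After op 2 (move_right): buffer="yjzwepsix" (len 9), cursors c1@5 c2@7 c3@9, authorship .........
After op 3 (move_right): buffer="yjzwepsix" (len 9), cursors c1@6 c2@8 c3@9, authorship .........
After op 4 (insert('p')): buffer="yjzweppsipxp" (len 12), cursors c1@7 c2@10 c3@12, authorship ......1..2.3
After op 5 (add_cursor(9)): buffer="yjzweppsipxp" (len 12), cursors c1@7 c4@9 c2@10 c3@12, authorship ......1..2.3
After op 6 (move_right): buffer="yjzweppsipxp" (len 12), cursors c1@8 c4@10 c2@11 c3@12, authorship ......1..2.3
After op 7 (move_right): buffer="yjzweppsipxp" (len 12), cursors c1@9 c4@11 c2@12 c3@12, authorship ......1..2.3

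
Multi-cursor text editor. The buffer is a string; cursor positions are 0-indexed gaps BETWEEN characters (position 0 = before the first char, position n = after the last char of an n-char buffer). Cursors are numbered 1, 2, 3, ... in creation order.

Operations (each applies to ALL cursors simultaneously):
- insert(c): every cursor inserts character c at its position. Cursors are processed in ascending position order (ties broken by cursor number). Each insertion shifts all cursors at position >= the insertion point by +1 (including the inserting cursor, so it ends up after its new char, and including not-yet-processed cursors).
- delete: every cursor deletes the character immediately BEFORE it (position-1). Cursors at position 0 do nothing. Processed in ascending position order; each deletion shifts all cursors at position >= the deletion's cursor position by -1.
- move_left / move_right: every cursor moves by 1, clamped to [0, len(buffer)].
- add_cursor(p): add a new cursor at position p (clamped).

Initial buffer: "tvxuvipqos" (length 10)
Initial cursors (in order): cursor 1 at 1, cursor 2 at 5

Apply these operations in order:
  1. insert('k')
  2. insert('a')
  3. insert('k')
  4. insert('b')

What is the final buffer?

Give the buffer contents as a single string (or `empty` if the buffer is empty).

Answer: tkakbvxuvkakbipqos

Derivation:
After op 1 (insert('k')): buffer="tkvxuvkipqos" (len 12), cursors c1@2 c2@7, authorship .1....2.....
After op 2 (insert('a')): buffer="tkavxuvkaipqos" (len 14), cursors c1@3 c2@9, authorship .11....22.....
After op 3 (insert('k')): buffer="tkakvxuvkakipqos" (len 16), cursors c1@4 c2@11, authorship .111....222.....
After op 4 (insert('b')): buffer="tkakbvxuvkakbipqos" (len 18), cursors c1@5 c2@13, authorship .1111....2222.....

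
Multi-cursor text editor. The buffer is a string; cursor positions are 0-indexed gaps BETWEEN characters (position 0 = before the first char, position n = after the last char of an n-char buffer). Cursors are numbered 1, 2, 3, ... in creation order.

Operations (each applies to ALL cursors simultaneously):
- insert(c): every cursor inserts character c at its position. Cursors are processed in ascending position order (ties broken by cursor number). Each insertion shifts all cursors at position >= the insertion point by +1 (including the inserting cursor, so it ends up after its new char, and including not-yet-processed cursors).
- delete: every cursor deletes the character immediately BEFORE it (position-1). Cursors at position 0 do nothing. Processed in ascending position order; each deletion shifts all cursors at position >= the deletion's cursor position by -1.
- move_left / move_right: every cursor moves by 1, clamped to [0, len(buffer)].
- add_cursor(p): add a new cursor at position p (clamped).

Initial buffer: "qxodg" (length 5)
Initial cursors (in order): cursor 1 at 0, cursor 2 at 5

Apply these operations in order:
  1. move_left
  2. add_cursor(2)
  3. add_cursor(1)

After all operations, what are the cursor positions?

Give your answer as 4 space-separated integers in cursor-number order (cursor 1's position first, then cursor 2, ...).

Answer: 0 4 2 1

Derivation:
After op 1 (move_left): buffer="qxodg" (len 5), cursors c1@0 c2@4, authorship .....
After op 2 (add_cursor(2)): buffer="qxodg" (len 5), cursors c1@0 c3@2 c2@4, authorship .....
After op 3 (add_cursor(1)): buffer="qxodg" (len 5), cursors c1@0 c4@1 c3@2 c2@4, authorship .....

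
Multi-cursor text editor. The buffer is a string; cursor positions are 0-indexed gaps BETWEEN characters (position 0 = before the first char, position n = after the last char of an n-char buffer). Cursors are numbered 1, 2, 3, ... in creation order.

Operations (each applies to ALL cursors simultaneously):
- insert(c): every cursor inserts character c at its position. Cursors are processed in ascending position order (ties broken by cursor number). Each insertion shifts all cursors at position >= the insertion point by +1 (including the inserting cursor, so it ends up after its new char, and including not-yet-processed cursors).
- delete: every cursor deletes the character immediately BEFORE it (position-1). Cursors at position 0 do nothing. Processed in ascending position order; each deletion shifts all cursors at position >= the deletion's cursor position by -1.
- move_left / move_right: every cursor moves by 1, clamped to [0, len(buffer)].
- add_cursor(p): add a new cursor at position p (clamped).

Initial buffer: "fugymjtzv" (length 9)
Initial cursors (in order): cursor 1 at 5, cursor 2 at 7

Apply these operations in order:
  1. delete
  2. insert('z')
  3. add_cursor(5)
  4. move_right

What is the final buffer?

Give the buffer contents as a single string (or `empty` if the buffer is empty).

After op 1 (delete): buffer="fugyjzv" (len 7), cursors c1@4 c2@5, authorship .......
After op 2 (insert('z')): buffer="fugyzjzzv" (len 9), cursors c1@5 c2@7, authorship ....1.2..
After op 3 (add_cursor(5)): buffer="fugyzjzzv" (len 9), cursors c1@5 c3@5 c2@7, authorship ....1.2..
After op 4 (move_right): buffer="fugyzjzzv" (len 9), cursors c1@6 c3@6 c2@8, authorship ....1.2..

Answer: fugyzjzzv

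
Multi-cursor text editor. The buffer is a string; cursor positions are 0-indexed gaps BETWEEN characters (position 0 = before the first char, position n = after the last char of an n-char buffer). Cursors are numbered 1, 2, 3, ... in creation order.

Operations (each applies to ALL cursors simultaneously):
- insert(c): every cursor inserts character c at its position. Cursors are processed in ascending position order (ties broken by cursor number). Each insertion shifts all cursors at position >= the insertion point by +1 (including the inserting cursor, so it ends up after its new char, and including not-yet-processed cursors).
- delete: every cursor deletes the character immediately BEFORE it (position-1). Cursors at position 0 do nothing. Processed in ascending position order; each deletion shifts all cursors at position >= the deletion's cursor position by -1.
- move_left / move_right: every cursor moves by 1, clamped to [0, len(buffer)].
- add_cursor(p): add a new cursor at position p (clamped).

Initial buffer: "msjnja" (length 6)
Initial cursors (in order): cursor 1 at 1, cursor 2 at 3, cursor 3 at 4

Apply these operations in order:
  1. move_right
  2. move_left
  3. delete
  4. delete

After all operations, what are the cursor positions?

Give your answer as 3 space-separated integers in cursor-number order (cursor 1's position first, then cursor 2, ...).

Answer: 0 0 0

Derivation:
After op 1 (move_right): buffer="msjnja" (len 6), cursors c1@2 c2@4 c3@5, authorship ......
After op 2 (move_left): buffer="msjnja" (len 6), cursors c1@1 c2@3 c3@4, authorship ......
After op 3 (delete): buffer="sja" (len 3), cursors c1@0 c2@1 c3@1, authorship ...
After op 4 (delete): buffer="ja" (len 2), cursors c1@0 c2@0 c3@0, authorship ..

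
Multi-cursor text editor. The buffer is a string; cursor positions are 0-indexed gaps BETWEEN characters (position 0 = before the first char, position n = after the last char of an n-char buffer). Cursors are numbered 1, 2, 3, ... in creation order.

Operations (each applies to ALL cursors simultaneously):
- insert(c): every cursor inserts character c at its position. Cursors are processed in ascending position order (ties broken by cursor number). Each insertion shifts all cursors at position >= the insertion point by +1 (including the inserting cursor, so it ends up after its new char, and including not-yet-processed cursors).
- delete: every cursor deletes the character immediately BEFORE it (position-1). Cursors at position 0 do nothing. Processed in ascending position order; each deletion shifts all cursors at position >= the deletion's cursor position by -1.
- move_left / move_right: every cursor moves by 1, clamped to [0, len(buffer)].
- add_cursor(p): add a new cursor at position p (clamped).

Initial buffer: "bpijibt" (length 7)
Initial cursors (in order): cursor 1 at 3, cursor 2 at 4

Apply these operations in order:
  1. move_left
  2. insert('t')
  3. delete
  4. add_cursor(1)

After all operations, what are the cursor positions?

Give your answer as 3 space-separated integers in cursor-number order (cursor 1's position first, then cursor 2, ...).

Answer: 2 3 1

Derivation:
After op 1 (move_left): buffer="bpijibt" (len 7), cursors c1@2 c2@3, authorship .......
After op 2 (insert('t')): buffer="bptitjibt" (len 9), cursors c1@3 c2@5, authorship ..1.2....
After op 3 (delete): buffer="bpijibt" (len 7), cursors c1@2 c2@3, authorship .......
After op 4 (add_cursor(1)): buffer="bpijibt" (len 7), cursors c3@1 c1@2 c2@3, authorship .......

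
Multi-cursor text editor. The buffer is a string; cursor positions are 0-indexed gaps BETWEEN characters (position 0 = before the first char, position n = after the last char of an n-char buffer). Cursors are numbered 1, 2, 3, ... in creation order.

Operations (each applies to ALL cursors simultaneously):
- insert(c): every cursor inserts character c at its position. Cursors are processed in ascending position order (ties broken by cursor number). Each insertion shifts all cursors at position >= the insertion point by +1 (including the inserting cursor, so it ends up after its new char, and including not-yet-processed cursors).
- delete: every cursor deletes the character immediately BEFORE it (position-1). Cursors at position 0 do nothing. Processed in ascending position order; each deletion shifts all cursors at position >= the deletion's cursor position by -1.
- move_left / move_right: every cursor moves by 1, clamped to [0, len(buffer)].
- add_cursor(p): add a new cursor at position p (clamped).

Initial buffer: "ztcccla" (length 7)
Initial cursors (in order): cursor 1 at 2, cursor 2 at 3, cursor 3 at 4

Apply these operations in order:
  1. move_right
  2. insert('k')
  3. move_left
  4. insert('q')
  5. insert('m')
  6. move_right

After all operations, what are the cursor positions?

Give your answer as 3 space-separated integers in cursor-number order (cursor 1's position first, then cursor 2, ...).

After op 1 (move_right): buffer="ztcccla" (len 7), cursors c1@3 c2@4 c3@5, authorship .......
After op 2 (insert('k')): buffer="ztckckckla" (len 10), cursors c1@4 c2@6 c3@8, authorship ...1.2.3..
After op 3 (move_left): buffer="ztckckckla" (len 10), cursors c1@3 c2@5 c3@7, authorship ...1.2.3..
After op 4 (insert('q')): buffer="ztcqkcqkcqkla" (len 13), cursors c1@4 c2@7 c3@10, authorship ...11.22.33..
After op 5 (insert('m')): buffer="ztcqmkcqmkcqmkla" (len 16), cursors c1@5 c2@9 c3@13, authorship ...111.222.333..
After op 6 (move_right): buffer="ztcqmkcqmkcqmkla" (len 16), cursors c1@6 c2@10 c3@14, authorship ...111.222.333..

Answer: 6 10 14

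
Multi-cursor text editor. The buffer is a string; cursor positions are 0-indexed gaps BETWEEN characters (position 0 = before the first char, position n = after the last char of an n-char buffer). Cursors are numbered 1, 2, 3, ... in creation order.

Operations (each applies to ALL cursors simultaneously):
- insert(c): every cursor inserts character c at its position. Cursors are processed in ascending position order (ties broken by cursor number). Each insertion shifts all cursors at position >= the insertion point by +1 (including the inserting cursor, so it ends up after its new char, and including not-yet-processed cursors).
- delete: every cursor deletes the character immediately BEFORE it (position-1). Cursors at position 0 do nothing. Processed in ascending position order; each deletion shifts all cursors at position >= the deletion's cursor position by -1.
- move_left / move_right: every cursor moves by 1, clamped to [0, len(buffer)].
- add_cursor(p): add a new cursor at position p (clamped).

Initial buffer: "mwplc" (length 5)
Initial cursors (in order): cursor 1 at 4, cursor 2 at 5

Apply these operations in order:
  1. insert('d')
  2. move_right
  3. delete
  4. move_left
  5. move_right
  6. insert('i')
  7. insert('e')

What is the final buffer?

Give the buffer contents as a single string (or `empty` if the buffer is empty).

Answer: mwpldiiee

Derivation:
After op 1 (insert('d')): buffer="mwpldcd" (len 7), cursors c1@5 c2@7, authorship ....1.2
After op 2 (move_right): buffer="mwpldcd" (len 7), cursors c1@6 c2@7, authorship ....1.2
After op 3 (delete): buffer="mwpld" (len 5), cursors c1@5 c2@5, authorship ....1
After op 4 (move_left): buffer="mwpld" (len 5), cursors c1@4 c2@4, authorship ....1
After op 5 (move_right): buffer="mwpld" (len 5), cursors c1@5 c2@5, authorship ....1
After op 6 (insert('i')): buffer="mwpldii" (len 7), cursors c1@7 c2@7, authorship ....112
After op 7 (insert('e')): buffer="mwpldiiee" (len 9), cursors c1@9 c2@9, authorship ....11212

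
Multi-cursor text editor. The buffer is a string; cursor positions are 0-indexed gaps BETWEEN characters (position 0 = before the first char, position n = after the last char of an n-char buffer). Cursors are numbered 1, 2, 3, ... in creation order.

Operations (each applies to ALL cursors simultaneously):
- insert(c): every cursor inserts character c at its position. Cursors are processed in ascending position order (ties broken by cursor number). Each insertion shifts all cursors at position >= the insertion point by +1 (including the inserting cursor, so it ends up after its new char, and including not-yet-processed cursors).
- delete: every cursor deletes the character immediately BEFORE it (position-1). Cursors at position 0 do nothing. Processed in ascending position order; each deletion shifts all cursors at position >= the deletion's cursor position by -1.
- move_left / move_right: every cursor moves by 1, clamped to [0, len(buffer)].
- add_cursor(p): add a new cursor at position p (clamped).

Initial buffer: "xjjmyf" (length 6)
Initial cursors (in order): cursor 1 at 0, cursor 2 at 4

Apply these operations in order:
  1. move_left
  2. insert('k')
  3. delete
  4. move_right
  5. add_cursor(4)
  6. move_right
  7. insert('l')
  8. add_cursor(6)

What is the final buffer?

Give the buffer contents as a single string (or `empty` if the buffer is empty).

After op 1 (move_left): buffer="xjjmyf" (len 6), cursors c1@0 c2@3, authorship ......
After op 2 (insert('k')): buffer="kxjjkmyf" (len 8), cursors c1@1 c2@5, authorship 1...2...
After op 3 (delete): buffer="xjjmyf" (len 6), cursors c1@0 c2@3, authorship ......
After op 4 (move_right): buffer="xjjmyf" (len 6), cursors c1@1 c2@4, authorship ......
After op 5 (add_cursor(4)): buffer="xjjmyf" (len 6), cursors c1@1 c2@4 c3@4, authorship ......
After op 6 (move_right): buffer="xjjmyf" (len 6), cursors c1@2 c2@5 c3@5, authorship ......
After op 7 (insert('l')): buffer="xjljmyllf" (len 9), cursors c1@3 c2@8 c3@8, authorship ..1...23.
After op 8 (add_cursor(6)): buffer="xjljmyllf" (len 9), cursors c1@3 c4@6 c2@8 c3@8, authorship ..1...23.

Answer: xjljmyllf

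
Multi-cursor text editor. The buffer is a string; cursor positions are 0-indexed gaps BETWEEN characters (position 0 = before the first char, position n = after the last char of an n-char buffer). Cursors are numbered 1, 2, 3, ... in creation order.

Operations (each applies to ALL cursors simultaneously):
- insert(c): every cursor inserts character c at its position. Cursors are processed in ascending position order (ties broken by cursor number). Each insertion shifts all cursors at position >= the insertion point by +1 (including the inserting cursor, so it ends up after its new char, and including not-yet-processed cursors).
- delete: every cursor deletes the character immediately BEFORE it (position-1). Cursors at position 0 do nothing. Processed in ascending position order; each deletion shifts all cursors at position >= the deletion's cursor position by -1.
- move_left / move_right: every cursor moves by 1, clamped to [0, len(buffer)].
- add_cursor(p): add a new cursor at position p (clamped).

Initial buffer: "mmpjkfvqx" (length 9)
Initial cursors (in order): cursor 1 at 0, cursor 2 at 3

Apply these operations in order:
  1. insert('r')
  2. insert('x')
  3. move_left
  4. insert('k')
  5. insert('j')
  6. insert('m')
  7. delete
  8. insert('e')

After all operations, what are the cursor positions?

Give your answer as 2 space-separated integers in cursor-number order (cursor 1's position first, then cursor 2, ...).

Answer: 4 12

Derivation:
After op 1 (insert('r')): buffer="rmmprjkfvqx" (len 11), cursors c1@1 c2@5, authorship 1...2......
After op 2 (insert('x')): buffer="rxmmprxjkfvqx" (len 13), cursors c1@2 c2@7, authorship 11...22......
After op 3 (move_left): buffer="rxmmprxjkfvqx" (len 13), cursors c1@1 c2@6, authorship 11...22......
After op 4 (insert('k')): buffer="rkxmmprkxjkfvqx" (len 15), cursors c1@2 c2@8, authorship 111...222......
After op 5 (insert('j')): buffer="rkjxmmprkjxjkfvqx" (len 17), cursors c1@3 c2@10, authorship 1111...2222......
After op 6 (insert('m')): buffer="rkjmxmmprkjmxjkfvqx" (len 19), cursors c1@4 c2@12, authorship 11111...22222......
After op 7 (delete): buffer="rkjxmmprkjxjkfvqx" (len 17), cursors c1@3 c2@10, authorship 1111...2222......
After op 8 (insert('e')): buffer="rkjexmmprkjexjkfvqx" (len 19), cursors c1@4 c2@12, authorship 11111...22222......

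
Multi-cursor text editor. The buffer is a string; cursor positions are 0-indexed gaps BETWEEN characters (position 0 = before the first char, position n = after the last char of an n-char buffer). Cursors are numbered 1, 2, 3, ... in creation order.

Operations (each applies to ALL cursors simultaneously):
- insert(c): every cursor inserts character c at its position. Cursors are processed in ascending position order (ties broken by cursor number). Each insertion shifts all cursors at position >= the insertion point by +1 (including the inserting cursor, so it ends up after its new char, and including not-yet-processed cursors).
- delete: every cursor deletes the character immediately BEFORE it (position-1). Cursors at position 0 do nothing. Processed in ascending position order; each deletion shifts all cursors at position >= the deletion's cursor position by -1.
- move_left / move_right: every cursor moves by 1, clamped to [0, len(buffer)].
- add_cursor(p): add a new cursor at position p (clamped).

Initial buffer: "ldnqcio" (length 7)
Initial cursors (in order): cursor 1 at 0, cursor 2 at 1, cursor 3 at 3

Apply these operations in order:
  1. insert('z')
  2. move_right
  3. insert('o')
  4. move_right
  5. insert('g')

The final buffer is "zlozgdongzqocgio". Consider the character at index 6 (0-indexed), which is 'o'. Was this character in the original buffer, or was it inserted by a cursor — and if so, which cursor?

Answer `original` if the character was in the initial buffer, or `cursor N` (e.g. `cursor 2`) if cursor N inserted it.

After op 1 (insert('z')): buffer="zlzdnzqcio" (len 10), cursors c1@1 c2@3 c3@6, authorship 1.2..3....
After op 2 (move_right): buffer="zlzdnzqcio" (len 10), cursors c1@2 c2@4 c3@7, authorship 1.2..3....
After op 3 (insert('o')): buffer="zlozdonzqocio" (len 13), cursors c1@3 c2@6 c3@10, authorship 1.12.2.3.3...
After op 4 (move_right): buffer="zlozdonzqocio" (len 13), cursors c1@4 c2@7 c3@11, authorship 1.12.2.3.3...
After op 5 (insert('g')): buffer="zlozgdongzqocgio" (len 16), cursors c1@5 c2@9 c3@14, authorship 1.121.2.23.3.3..
Authorship (.=original, N=cursor N): 1 . 1 2 1 . 2 . 2 3 . 3 . 3 . .
Index 6: author = 2

Answer: cursor 2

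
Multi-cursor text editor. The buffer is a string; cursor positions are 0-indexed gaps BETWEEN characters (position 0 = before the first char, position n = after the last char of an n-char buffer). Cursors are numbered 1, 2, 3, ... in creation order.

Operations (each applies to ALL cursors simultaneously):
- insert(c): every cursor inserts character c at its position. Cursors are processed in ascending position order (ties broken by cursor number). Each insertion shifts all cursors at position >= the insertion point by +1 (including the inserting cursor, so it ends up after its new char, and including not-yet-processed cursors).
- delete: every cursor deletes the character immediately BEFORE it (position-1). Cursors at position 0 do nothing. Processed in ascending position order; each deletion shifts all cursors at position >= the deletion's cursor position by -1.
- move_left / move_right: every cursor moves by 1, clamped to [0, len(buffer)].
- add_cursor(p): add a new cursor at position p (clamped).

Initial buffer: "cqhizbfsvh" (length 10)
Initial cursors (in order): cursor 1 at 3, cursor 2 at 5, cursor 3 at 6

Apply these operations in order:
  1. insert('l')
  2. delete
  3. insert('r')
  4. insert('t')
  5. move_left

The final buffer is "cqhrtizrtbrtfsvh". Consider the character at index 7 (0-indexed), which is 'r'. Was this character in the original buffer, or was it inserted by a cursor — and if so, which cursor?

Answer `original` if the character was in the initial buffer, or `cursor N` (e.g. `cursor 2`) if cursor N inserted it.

After op 1 (insert('l')): buffer="cqhlizlblfsvh" (len 13), cursors c1@4 c2@7 c3@9, authorship ...1..2.3....
After op 2 (delete): buffer="cqhizbfsvh" (len 10), cursors c1@3 c2@5 c3@6, authorship ..........
After op 3 (insert('r')): buffer="cqhrizrbrfsvh" (len 13), cursors c1@4 c2@7 c3@9, authorship ...1..2.3....
After op 4 (insert('t')): buffer="cqhrtizrtbrtfsvh" (len 16), cursors c1@5 c2@9 c3@12, authorship ...11..22.33....
After op 5 (move_left): buffer="cqhrtizrtbrtfsvh" (len 16), cursors c1@4 c2@8 c3@11, authorship ...11..22.33....
Authorship (.=original, N=cursor N): . . . 1 1 . . 2 2 . 3 3 . . . .
Index 7: author = 2

Answer: cursor 2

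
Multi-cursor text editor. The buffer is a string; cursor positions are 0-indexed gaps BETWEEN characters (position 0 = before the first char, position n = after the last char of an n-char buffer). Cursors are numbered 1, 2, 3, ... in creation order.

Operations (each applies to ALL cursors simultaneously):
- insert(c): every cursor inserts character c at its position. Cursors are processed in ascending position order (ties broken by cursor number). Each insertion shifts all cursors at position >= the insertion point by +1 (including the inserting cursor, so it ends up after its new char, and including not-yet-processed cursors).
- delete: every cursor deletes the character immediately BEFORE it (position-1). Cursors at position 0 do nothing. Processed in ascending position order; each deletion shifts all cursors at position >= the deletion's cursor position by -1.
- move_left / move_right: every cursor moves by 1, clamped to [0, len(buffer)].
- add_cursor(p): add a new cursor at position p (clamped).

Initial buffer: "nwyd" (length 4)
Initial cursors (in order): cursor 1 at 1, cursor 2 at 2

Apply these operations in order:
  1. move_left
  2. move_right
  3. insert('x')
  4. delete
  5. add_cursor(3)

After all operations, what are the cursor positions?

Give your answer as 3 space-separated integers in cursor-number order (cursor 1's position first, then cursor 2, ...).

After op 1 (move_left): buffer="nwyd" (len 4), cursors c1@0 c2@1, authorship ....
After op 2 (move_right): buffer="nwyd" (len 4), cursors c1@1 c2@2, authorship ....
After op 3 (insert('x')): buffer="nxwxyd" (len 6), cursors c1@2 c2@4, authorship .1.2..
After op 4 (delete): buffer="nwyd" (len 4), cursors c1@1 c2@2, authorship ....
After op 5 (add_cursor(3)): buffer="nwyd" (len 4), cursors c1@1 c2@2 c3@3, authorship ....

Answer: 1 2 3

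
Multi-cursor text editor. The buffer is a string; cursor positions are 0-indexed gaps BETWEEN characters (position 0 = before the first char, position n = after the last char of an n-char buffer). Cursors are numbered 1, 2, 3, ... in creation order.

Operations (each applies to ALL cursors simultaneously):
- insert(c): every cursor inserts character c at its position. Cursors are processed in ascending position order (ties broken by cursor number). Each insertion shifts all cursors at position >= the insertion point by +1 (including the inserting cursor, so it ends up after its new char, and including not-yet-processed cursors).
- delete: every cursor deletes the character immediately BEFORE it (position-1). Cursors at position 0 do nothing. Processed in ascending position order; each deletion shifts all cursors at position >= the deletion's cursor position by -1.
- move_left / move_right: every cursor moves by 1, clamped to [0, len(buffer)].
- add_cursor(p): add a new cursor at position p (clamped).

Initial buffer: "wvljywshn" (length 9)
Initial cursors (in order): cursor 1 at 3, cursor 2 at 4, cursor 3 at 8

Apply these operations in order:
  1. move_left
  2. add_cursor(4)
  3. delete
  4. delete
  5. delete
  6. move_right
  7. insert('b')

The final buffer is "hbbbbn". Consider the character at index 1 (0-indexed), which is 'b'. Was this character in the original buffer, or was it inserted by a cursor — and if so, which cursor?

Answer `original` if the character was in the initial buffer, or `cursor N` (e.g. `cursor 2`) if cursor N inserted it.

After op 1 (move_left): buffer="wvljywshn" (len 9), cursors c1@2 c2@3 c3@7, authorship .........
After op 2 (add_cursor(4)): buffer="wvljywshn" (len 9), cursors c1@2 c2@3 c4@4 c3@7, authorship .........
After op 3 (delete): buffer="wywhn" (len 5), cursors c1@1 c2@1 c4@1 c3@3, authorship .....
After op 4 (delete): buffer="yhn" (len 3), cursors c1@0 c2@0 c4@0 c3@1, authorship ...
After op 5 (delete): buffer="hn" (len 2), cursors c1@0 c2@0 c3@0 c4@0, authorship ..
After op 6 (move_right): buffer="hn" (len 2), cursors c1@1 c2@1 c3@1 c4@1, authorship ..
After op 7 (insert('b')): buffer="hbbbbn" (len 6), cursors c1@5 c2@5 c3@5 c4@5, authorship .1234.
Authorship (.=original, N=cursor N): . 1 2 3 4 .
Index 1: author = 1

Answer: cursor 1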